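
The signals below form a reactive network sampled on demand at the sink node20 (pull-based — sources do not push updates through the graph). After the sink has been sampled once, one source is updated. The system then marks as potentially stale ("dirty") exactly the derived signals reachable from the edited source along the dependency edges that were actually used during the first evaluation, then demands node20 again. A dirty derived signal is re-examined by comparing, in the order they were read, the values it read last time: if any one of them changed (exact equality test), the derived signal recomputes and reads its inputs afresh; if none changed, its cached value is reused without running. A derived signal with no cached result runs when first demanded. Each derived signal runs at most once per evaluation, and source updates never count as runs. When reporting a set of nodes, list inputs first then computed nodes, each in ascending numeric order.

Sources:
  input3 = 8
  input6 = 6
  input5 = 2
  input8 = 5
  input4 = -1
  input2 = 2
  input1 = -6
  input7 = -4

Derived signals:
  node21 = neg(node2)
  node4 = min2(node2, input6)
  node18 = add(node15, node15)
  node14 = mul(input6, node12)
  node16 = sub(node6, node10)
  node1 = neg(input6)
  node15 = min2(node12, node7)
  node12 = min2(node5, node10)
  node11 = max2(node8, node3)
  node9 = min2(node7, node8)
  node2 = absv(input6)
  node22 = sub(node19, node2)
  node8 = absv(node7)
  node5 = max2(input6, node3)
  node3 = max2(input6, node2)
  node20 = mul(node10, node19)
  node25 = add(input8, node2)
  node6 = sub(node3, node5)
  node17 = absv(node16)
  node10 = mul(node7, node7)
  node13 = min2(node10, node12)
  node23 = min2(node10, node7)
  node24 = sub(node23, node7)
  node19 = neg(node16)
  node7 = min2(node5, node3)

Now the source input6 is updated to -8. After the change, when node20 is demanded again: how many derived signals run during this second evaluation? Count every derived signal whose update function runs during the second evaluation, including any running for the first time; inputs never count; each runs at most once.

Run set: node2, node3, node5, node6, node7, node10, node16, node19, node20 (9 run).

Initial pass — values computed on the first demand:
  node2 = absv(6) = 6
  node3 = max2(6, 6) = 6
  node5 = max2(6, 6) = 6
  node6 = sub(6, 6) = 0
  node7 = min2(6, 6) = 6
  node10 = mul(6, 6) = 36
  node16 = sub(0, 36) = -36
  node19 = neg(-36) = 36
  node20 = mul(36, 36) = 1296

Second demand — change propagation:
  node2: re-runs because input6 6->-8; new result 8.
  node3: re-runs because input6 6->-8; node2 6->8; new result 8.
  node5: re-runs because input6 6->-8; node3 6->8; new result 8.
  node6: re-runs because node3 6->8; node5 6->8; new result 0 (unchanged).
  node7: re-runs because node5 6->8; node3 6->8; new result 8.
  node10: re-runs because node7 6->8; node7 6->8; new result 64.
  node16: re-runs because node10 36->64; new result -64.
  node19: re-runs because node16 -36->-64; new result 64.
  node20: re-runs because node10 36->64; node19 36->64; new result 4096.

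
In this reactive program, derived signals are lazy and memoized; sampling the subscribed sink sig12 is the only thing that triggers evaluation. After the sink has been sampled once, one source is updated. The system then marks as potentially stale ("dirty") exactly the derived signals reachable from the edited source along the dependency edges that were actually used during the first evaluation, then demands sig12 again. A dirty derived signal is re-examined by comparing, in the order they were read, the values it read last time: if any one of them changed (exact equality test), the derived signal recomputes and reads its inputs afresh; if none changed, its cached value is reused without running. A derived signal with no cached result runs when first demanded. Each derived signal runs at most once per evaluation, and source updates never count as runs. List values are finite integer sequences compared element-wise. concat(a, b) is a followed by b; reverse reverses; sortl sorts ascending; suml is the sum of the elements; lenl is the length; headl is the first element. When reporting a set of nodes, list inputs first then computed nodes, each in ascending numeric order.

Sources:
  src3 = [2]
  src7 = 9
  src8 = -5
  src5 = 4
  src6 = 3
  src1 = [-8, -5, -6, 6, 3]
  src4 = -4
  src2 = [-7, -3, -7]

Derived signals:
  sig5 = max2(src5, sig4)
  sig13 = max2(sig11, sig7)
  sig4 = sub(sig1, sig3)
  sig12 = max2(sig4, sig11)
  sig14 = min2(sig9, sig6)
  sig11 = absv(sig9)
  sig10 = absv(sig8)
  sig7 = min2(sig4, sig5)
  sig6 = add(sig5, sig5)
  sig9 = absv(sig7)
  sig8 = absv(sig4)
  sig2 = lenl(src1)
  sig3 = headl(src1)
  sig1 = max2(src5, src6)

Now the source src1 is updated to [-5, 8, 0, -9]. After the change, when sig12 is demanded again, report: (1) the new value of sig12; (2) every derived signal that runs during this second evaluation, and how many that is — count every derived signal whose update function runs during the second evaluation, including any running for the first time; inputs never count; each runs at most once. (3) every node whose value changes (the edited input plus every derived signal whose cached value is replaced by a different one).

Demanding sig12 again yields 9.
7 derived signals run: sig3, sig4, sig5, sig7, sig9, sig11, sig12.
The nodes whose values change: src1, sig3, sig4, sig5, sig7, sig9, sig11, sig12.

First demand of the output computes:
  sig1 = max2(4, 3) = 4
  sig3 = headl([-8, -5, -6, 6, 3]) = -8
  sig4 = sub(4, -8) = 12
  sig5 = max2(4, 12) = 12
  sig7 = min2(12, 12) = 12
  sig9 = absv(12) = 12
  sig11 = absv(12) = 12
  sig12 = max2(12, 12) = 12

After the edit, cleaning proceeds:
  sig3: a read changed (src1 [-8, -5, -6, 6, 3]->[-5, 8, 0, -9]) — executes, giving -5.
  sig4: a read changed (sig3 -8->-5) — executes, giving 9.
  sig5: a read changed (sig4 12->9) — executes, giving 9.
  sig7: a read changed (sig4 12->9; sig5 12->9) — executes, giving 9.
  sig9: a read changed (sig7 12->9) — executes, giving 9.
  sig11: a read changed (sig9 12->9) — executes, giving 9.
  sig12: a read changed (sig4 12->9; sig11 12->9) — executes, giving 9.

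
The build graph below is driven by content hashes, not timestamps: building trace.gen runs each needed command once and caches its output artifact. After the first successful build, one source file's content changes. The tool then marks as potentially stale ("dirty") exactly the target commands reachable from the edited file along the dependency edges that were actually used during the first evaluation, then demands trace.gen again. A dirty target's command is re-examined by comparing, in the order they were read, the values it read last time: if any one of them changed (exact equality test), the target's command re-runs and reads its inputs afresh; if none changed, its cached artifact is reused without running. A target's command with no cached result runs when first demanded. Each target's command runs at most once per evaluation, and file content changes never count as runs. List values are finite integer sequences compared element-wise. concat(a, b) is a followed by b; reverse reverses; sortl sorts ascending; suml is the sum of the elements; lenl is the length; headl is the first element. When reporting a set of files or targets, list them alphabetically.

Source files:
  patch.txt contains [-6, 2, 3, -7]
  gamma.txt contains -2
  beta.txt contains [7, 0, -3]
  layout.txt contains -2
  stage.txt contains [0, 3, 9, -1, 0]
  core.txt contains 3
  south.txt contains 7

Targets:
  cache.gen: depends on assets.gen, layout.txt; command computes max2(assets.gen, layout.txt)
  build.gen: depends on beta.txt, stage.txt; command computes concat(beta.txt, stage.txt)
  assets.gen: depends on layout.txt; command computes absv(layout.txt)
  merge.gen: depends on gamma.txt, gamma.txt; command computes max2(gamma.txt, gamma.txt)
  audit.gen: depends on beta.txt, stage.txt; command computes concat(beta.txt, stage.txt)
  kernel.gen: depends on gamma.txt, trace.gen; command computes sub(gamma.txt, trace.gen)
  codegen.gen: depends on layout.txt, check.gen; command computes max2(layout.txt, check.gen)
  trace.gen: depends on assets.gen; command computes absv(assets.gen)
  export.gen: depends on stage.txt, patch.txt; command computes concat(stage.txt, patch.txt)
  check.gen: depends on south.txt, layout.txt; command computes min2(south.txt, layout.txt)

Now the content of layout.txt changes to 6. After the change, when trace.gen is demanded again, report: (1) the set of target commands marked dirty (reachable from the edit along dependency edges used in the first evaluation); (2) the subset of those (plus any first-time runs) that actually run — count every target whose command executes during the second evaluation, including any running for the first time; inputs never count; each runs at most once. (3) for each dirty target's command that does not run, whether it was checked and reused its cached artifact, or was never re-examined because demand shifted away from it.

Initial pass — values computed on the first demand:
  assets.gen = absv(-2) = 2
  trace.gen = absv(2) = 2

Second demand — change propagation:
  assets.gen: re-runs because layout.txt -2->6; new result 6.
  trace.gen: re-runs because assets.gen 2->6; new result 6.

Dirty set: assets.gen, trace.gen.
Run set: assets.gen, trace.gen (2 run).
All dirty target commands ended up running.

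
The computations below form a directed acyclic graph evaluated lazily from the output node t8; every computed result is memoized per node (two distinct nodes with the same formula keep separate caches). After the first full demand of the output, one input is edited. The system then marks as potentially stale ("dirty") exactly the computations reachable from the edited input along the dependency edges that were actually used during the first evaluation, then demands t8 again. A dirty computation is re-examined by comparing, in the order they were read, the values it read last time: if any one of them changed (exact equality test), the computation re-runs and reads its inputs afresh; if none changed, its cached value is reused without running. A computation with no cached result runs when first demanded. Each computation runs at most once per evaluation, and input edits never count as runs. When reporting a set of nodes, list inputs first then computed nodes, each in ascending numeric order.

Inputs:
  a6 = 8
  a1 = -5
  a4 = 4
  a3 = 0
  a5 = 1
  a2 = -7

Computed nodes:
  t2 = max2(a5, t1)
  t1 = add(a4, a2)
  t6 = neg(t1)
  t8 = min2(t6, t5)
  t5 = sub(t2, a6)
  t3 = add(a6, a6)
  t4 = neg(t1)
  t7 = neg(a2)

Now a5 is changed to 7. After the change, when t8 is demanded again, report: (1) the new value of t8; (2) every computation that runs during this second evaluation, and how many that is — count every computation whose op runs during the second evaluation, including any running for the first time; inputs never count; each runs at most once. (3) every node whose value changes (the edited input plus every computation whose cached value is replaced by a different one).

Demanding t8 again yields -1.
3 computations run: t2, t5, t8.
The nodes whose values change: a5, t2, t5, t8.

First demand of the output computes:
  t1 = add(4, -7) = -3
  t2 = max2(1, -3) = 1
  t5 = sub(1, 8) = -7
  t6 = neg(-3) = 3
  t8 = min2(3, -7) = -7

After the edit, cleaning proceeds:
  t2: a read changed (a5 1->7) — executes, giving 7.
  t5: a read changed (t2 1->7) — executes, giving -1.
  t8: a read changed (t5 -7->-1) — executes, giving -1.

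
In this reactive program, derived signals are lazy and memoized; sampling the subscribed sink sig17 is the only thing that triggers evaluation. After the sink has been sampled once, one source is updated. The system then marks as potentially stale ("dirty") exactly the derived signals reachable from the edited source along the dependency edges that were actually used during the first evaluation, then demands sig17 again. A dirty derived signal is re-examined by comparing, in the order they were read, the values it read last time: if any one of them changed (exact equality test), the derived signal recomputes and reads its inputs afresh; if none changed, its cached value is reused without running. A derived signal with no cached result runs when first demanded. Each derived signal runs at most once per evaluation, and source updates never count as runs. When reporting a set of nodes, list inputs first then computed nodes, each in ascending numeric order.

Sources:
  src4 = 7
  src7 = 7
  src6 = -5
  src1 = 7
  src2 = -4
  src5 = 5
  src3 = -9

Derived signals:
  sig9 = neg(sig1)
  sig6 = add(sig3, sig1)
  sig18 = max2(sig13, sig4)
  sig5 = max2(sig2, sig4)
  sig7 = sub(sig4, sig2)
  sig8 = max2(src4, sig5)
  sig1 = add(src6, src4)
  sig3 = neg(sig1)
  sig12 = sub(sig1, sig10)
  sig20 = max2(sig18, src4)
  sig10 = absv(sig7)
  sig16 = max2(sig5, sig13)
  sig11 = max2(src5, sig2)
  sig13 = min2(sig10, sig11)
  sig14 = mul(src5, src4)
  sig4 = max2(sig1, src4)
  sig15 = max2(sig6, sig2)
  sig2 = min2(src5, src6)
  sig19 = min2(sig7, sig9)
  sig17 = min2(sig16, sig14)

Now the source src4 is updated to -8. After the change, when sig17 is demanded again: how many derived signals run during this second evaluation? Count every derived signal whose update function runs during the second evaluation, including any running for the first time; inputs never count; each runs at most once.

9 derived signals run: sig1, sig4, sig5, sig7, sig10, sig13, sig14, sig16, sig17.

First demand of the output computes:
  sig1 = add(-5, 7) = 2
  sig2 = min2(5, -5) = -5
  sig4 = max2(2, 7) = 7
  sig5 = max2(-5, 7) = 7
  sig7 = sub(7, -5) = 12
  sig10 = absv(12) = 12
  sig11 = max2(5, -5) = 5
  sig13 = min2(12, 5) = 5
  sig14 = mul(5, 7) = 35
  sig16 = max2(7, 5) = 7
  sig17 = min2(7, 35) = 7

After the edit, cleaning proceeds:
  sig1: a read changed (src4 7->-8) — executes, giving -13.
  sig4: a read changed (sig1 2->-13; src4 7->-8) — executes, giving -8.
  sig5: a read changed (sig4 7->-8) — executes, giving -5.
  sig7: a read changed (sig4 7->-8) — executes, giving -3.
  sig10: a read changed (sig7 12->-3) — executes, giving 3.
  sig13: a read changed (sig10 12->3) — executes, giving 3.
  sig14: a read changed (src4 7->-8) — executes, giving -40.
  sig16: a read changed (sig5 7->-5; sig13 5->3) — executes, giving 3.
  sig17: a read changed (sig16 7->3; sig14 35->-40) — executes, giving -40.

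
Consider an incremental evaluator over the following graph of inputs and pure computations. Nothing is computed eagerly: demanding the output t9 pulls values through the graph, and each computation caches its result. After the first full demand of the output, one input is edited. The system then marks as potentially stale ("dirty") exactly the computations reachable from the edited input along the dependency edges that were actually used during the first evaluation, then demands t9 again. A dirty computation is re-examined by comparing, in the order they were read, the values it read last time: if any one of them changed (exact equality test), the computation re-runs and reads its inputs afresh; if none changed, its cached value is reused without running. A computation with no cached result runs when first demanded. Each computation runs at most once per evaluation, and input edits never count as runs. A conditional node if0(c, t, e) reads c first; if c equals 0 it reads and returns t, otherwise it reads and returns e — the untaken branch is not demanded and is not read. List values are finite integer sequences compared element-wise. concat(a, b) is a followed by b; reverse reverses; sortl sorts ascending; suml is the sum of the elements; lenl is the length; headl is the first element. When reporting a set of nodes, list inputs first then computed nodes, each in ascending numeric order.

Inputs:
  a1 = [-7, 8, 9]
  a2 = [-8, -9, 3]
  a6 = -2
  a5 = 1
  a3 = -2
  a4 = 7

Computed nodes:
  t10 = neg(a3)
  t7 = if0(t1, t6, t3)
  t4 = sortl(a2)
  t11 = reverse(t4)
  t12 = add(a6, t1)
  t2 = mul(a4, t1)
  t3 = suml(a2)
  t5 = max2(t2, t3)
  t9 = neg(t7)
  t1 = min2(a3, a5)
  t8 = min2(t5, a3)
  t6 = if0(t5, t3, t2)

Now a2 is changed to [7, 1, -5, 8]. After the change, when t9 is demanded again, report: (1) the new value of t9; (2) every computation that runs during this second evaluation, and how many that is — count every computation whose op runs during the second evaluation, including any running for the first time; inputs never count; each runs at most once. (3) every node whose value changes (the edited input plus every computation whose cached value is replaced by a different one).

t9 now evaluates to -11.
Run set: t3, t7, t9 (3 run).
Changed values: a2, t3, t7, t9.

Initial pass — values computed on the first demand:
  t1 = min2(-2, 1) = -2
  t3 = suml([-8, -9, 3]) = -14
  t7 = if0(t1=-2 -> else branch t3) = -14
  t9 = neg(-14) = 14

Second demand — change propagation:
  t3: re-runs because a2 [-8, -9, 3]->[7, 1, -5, 8]; new result 11.
  t7: re-runs because t3 -14->11; new result 11.
  t9: re-runs because t7 -14->11; new result -11.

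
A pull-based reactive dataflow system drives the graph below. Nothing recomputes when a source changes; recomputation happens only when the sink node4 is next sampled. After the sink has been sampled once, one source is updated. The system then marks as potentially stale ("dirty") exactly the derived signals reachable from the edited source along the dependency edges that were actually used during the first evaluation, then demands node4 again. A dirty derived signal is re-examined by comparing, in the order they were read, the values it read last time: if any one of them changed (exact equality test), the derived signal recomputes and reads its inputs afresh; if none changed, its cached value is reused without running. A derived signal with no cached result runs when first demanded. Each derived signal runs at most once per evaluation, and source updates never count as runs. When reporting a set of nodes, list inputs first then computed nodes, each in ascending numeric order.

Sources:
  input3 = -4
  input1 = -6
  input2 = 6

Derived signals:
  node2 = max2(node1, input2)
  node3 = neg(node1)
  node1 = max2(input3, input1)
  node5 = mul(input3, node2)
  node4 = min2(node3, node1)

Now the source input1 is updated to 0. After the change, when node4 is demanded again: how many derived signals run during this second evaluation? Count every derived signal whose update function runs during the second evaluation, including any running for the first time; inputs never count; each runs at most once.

Derived signals that run: node1, node3, node4 — 3 in total.

First evaluation (everything demanded from the output):
  node1 = max2(-4, -6) = -4
  node3 = neg(-4) = 4
  node4 = min2(4, -4) = -4

Propagation after the edit:
  node1: runs — input1 -6->0; result 0.
  node3: runs — node1 -4->0; result 0.
  node4: runs — node3 4->0; node1 -4->0; result 0.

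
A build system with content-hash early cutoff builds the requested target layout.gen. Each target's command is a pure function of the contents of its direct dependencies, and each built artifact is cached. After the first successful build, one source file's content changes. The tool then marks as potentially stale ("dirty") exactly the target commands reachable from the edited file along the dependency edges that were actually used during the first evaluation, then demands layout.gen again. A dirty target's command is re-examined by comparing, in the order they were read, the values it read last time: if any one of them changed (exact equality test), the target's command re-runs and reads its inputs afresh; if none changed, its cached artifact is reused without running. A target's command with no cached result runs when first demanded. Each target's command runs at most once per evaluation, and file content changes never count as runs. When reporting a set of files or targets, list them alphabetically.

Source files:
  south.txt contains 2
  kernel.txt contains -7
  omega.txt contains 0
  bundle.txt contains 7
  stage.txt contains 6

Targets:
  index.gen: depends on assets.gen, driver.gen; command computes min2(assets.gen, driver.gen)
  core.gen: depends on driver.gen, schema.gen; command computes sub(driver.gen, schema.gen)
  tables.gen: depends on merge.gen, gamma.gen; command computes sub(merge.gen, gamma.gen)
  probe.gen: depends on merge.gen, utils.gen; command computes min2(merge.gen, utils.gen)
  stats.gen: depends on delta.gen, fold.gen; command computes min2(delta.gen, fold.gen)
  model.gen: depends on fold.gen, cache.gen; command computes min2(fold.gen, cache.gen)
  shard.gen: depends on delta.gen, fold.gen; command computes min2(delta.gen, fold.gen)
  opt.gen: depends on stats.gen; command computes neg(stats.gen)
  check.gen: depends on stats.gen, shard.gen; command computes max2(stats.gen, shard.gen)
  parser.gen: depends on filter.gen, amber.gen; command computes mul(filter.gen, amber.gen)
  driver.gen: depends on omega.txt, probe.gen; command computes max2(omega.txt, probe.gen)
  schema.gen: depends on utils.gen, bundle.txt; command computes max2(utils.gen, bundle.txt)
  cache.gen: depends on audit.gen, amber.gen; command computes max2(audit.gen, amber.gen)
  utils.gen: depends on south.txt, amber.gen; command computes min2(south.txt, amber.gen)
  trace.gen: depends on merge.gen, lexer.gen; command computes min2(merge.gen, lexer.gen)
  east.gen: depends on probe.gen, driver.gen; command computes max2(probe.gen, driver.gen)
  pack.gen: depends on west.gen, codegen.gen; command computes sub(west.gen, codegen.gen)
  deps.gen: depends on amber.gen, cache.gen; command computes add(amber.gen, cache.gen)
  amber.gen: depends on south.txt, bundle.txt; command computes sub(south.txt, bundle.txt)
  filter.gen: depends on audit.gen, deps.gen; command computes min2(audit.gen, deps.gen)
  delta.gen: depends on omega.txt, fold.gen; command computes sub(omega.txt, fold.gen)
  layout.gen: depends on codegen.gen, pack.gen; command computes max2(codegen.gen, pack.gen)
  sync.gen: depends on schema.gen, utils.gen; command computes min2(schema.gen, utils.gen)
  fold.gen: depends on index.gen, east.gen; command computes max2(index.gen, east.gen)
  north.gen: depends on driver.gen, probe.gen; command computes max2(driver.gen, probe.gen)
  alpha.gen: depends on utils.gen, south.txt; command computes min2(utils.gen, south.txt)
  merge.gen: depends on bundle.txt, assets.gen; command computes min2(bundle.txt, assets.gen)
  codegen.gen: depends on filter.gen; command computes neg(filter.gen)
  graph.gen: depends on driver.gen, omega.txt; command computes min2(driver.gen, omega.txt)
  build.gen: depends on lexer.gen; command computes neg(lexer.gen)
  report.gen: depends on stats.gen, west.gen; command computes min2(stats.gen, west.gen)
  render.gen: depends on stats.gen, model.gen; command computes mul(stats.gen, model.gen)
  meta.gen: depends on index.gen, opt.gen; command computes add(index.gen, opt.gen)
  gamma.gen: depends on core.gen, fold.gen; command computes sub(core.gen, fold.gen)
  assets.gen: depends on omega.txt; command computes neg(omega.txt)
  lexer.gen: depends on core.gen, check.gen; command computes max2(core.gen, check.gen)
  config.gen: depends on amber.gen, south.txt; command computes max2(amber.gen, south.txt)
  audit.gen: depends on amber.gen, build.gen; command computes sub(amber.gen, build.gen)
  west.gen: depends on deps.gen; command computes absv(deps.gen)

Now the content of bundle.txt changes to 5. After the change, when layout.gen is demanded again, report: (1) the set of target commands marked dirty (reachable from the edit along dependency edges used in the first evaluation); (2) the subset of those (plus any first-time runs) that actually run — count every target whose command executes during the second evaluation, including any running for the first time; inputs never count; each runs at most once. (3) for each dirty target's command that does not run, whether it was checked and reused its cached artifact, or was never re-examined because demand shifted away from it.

Marked dirty: amber.gen, audit.gen, build.gen, cache.gen, check.gen, codegen.gen, core.gen, delta.gen, deps.gen, driver.gen, east.gen, filter.gen, fold.gen, index.gen, layout.gen, lexer.gen, merge.gen, pack.gen, probe.gen, schema.gen, shard.gen, stats.gen, utils.gen, west.gen.
Target commands that run: amber.gen, audit.gen, cache.gen, codegen.gen, core.gen, deps.gen, driver.gen, east.gen, filter.gen, layout.gen, lexer.gen, merge.gen, pack.gen, probe.gen, schema.gen, utils.gen, west.gen — 17 in total.
Checked but reused from cache: build.gen, check.gen, delta.gen, fold.gen, index.gen, shard.gen, stats.gen.
Key observation: the cutoff stops propagation at index.gen — its inputs' values are unchanged, so it reuses its cache.

First evaluation (everything demanded from the output):
  amber.gen = sub(2, 7) = -5
  assets.gen = neg(0) = 0
  merge.gen = min2(7, 0) = 0
  utils.gen = min2(2, -5) = -5
  probe.gen = min2(0, -5) = -5
  driver.gen = max2(0, -5) = 0
  east.gen = max2(-5, 0) = 0
  index.gen = min2(0, 0) = 0
  fold.gen = max2(0, 0) = 0
  delta.gen = sub(0, 0) = 0
  schema.gen = max2(-5, 7) = 7
  core.gen = sub(0, 7) = -7
  shard.gen = min2(0, 0) = 0
  stats.gen = min2(0, 0) = 0
  check.gen = max2(0, 0) = 0
  lexer.gen = max2(-7, 0) = 0
  build.gen = neg(0) = 0
  audit.gen = sub(-5, 0) = -5
  cache.gen = max2(-5, -5) = -5
  deps.gen = add(-5, -5) = -10
  filter.gen = min2(-5, -10) = -10
  codegen.gen = neg(-10) = 10
  west.gen = absv(-10) = 10
  pack.gen = sub(10, 10) = 0
  layout.gen = max2(10, 0) = 10

Propagation after the edit:
  amber.gen: runs — bundle.txt 7->5; result -3.
  merge.gen: runs — bundle.txt 7->5; result 0 (same value as before).
  utils.gen: runs — amber.gen -5->-3; result -3.
  probe.gen: runs — utils.gen -5->-3; result -3.
  driver.gen: runs — probe.gen -5->-3; result 0 (same value as before).
  east.gen: runs — probe.gen -5->-3; result 0 (same value as before).
  index.gen: checked — values it read are unchanged (assets.gen unchanged, driver.gen unchanged); reused cached 0 without running.
  fold.gen: checked — values it read are unchanged (index.gen unchanged, east.gen unchanged); reused cached 0 without running.
  delta.gen: checked — values it read are unchanged (omega.txt unchanged, fold.gen unchanged); reused cached 0 without running.
  schema.gen: runs — utils.gen -5->-3; bundle.txt 7->5; result 5.
  core.gen: runs — schema.gen 7->5; result -5.
  shard.gen: checked — values it read are unchanged (delta.gen unchanged, fold.gen unchanged); reused cached 0 without running.
  stats.gen: checked — values it read are unchanged (delta.gen unchanged, fold.gen unchanged); reused cached 0 without running.
  check.gen: checked — values it read are unchanged (stats.gen unchanged, shard.gen unchanged); reused cached 0 without running.
  lexer.gen: runs — core.gen -7->-5; result 0 (same value as before).
  build.gen: checked — values it read are unchanged (lexer.gen unchanged); reused cached 0 without running.
  audit.gen: runs — amber.gen -5->-3; result -3.
  cache.gen: runs — audit.gen -5->-3; amber.gen -5->-3; result -3.
  deps.gen: runs — amber.gen -5->-3; cache.gen -5->-3; result -6.
  filter.gen: runs — audit.gen -5->-3; deps.gen -10->-6; result -6.
  codegen.gen: runs — filter.gen -10->-6; result 6.
  west.gen: runs — deps.gen -10->-6; result 6.
  pack.gen: runs — west.gen 10->6; codegen.gen 10->6; result 0 (same value as before).
  layout.gen: runs — codegen.gen 10->6; result 6.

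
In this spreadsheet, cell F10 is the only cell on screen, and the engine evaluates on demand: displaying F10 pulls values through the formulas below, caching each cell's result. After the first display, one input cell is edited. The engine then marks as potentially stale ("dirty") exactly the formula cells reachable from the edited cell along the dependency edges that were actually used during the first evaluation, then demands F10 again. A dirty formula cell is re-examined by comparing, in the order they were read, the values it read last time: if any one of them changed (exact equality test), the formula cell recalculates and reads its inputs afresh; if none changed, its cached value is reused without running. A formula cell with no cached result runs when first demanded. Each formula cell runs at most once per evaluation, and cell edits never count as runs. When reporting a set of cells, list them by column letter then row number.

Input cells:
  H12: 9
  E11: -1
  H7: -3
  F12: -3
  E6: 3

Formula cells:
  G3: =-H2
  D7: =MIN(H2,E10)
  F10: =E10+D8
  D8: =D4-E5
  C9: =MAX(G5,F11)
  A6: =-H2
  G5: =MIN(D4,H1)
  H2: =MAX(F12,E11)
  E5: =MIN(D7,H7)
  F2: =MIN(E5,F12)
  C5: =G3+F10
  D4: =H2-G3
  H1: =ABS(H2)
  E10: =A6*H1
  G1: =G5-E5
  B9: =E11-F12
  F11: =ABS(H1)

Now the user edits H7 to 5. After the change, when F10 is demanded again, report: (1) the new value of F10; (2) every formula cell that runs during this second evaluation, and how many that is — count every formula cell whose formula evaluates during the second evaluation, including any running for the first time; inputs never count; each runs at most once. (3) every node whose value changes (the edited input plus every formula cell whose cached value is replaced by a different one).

Initial pass — values computed on the first demand:
  H2 = MAX(-3, -1) = -1
  A6 = -(-1) = 1
  G3 = -(-1) = 1
  D4 = -1 - 1 = -2
  H1 = ABS(-1) = 1
  E10 = 1 * 1 = 1
  D7 = MIN(-1, 1) = -1
  E5 = MIN(-1, -3) = -3
  D8 = -2 - -3 = 1
  F10 = 1 + 1 = 2

Second demand — change propagation:
  E5: re-runs because H7 -3->5; new result -1.
  D8: re-runs because E5 -3->-1; new result -1.
  F10: re-runs because D8 1->-1; new result 0.

F10 now evaluates to 0.
Run set: D8, E5, F10 (3 run).
Changed values: D8, E5, F10, H7.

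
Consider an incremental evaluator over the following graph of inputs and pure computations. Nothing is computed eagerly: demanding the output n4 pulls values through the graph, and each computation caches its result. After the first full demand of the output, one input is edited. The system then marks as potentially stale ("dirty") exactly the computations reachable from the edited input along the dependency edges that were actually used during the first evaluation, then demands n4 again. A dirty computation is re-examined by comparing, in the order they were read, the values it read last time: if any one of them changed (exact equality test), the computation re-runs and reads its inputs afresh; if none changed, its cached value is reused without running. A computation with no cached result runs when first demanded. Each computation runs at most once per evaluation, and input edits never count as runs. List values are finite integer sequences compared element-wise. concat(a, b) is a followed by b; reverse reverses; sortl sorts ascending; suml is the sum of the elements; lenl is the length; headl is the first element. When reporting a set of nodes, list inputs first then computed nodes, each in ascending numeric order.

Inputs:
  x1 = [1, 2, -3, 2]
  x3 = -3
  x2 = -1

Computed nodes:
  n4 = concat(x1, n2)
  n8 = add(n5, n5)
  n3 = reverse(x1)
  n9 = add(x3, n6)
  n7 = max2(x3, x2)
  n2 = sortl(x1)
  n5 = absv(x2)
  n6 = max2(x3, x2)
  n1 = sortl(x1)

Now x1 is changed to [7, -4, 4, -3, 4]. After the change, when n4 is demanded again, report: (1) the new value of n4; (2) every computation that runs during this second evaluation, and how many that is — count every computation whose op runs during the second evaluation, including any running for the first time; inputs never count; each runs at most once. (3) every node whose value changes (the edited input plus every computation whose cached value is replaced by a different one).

Initial pass — values computed on the first demand:
  n2 = sortl([1, 2, -3, 2]) = [-3, 1, 2, 2]
  n4 = concat([1, 2, -3, 2], [-3, 1, 2, 2]) = [1, 2, -3, 2, -3, 1, 2, 2]

Second demand — change propagation:
  n2: re-runs because x1 [1, 2, -3, 2]->[7, -4, 4, -3, 4]; new result [-4, -3, 4, 4, 7].
  n4: re-runs because x1 [1, 2, -3, 2]->[7, -4, 4, -3, 4]; n2 [-3, 1, 2, 2]->[-4, -3, 4, 4, 7]; new result [7, -4, 4, -3, 4, -4, -3, 4, 4, 7].

n4 now evaluates to [7, -4, 4, -3, 4, -4, -3, 4, 4, 7].
Run set: n2, n4 (2 run).
Changed values: x1, n2, n4.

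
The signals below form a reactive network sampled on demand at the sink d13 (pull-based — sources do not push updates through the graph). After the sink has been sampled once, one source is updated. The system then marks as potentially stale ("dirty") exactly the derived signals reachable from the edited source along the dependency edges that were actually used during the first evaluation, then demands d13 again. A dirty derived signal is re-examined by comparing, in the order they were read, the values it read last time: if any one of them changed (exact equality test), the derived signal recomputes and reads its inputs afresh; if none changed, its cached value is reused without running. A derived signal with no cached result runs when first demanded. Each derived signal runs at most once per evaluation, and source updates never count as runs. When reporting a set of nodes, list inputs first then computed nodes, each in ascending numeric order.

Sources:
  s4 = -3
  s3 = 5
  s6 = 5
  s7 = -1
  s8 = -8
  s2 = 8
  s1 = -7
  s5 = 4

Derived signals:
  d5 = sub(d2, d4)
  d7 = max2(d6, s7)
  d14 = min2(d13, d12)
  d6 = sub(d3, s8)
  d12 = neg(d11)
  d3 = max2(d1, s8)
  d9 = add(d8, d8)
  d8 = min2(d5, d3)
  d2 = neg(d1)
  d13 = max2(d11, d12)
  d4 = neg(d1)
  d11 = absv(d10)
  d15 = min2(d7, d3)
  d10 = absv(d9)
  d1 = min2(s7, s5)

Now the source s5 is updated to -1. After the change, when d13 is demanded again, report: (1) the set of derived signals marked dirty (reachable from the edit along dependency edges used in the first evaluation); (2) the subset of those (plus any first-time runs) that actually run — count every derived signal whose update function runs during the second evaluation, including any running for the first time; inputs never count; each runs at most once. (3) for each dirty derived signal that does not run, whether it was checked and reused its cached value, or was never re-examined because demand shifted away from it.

Initial pass — values computed on the first demand:
  d1 = min2(-1, 4) = -1
  d2 = neg(-1) = 1
  d3 = max2(-1, -8) = -1
  d4 = neg(-1) = 1
  d5 = sub(1, 1) = 0
  d8 = min2(0, -1) = -1
  d9 = add(-1, -1) = -2
  d10 = absv(-2) = 2
  d11 = absv(2) = 2
  d12 = neg(2) = -2
  d13 = max2(2, -2) = 2

Second demand — change propagation:
  d1: re-runs because s5 4->-1; new result -1 (unchanged).
  d2: re-examined; everything it read last time is the same (d1 unchanged) — cache 1 kept, no run.
  d3: re-examined; everything it read last time is the same (d1 unchanged, s8 unchanged) — cache -1 kept, no run.
  d4: re-examined; everything it read last time is the same (d1 unchanged) — cache 1 kept, no run.
  d5: re-examined; everything it read last time is the same (d2 unchanged, d4 unchanged) — cache 0 kept, no run.
  d8: re-examined; everything it read last time is the same (d5 unchanged, d3 unchanged) — cache -1 kept, no run.
  d9: re-examined; everything it read last time is the same (d8 unchanged, d8 unchanged) — cache -2 kept, no run.
  d10: re-examined; everything it read last time is the same (d9 unchanged) — cache 2 kept, no run.
  d11: re-examined; everything it read last time is the same (d10 unchanged) — cache 2 kept, no run.
  d12: re-examined; everything it read last time is the same (d11 unchanged) — cache -2 kept, no run.
  d13: re-examined; everything it read last time is the same (d11 unchanged, d12 unchanged) — cache 2 kept, no run.

The important point: d1 recomputes to an identical value, and the output ends up unchanged.

Dirty set: d1, d2, d3, d4, d5, d8, d9, d10, d11, d12, d13.
Run set: d1 (1 run).
Re-examined without running (cache reused): d2, d3, d4, d5, d8, d9, d10, d11, d12, d13.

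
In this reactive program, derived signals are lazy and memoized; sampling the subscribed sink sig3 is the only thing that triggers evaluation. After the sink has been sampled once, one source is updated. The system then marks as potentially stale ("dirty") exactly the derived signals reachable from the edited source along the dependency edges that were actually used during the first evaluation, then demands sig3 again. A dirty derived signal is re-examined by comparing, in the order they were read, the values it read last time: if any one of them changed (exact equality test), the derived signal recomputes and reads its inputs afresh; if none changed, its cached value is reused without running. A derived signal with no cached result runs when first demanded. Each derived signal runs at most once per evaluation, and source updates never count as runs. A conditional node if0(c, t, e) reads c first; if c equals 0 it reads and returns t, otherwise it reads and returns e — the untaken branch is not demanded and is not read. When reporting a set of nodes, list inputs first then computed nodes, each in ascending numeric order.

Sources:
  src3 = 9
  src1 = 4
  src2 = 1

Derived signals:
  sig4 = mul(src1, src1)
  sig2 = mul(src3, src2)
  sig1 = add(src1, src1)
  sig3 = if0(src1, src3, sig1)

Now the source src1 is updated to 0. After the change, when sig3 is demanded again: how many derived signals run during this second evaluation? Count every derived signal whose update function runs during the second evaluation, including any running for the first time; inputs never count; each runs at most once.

1 derived signals run: sig3.
Note the branch switch — demand abandons sig1, which is never re-examined.

First demand of the output computes:
  sig1 = add(4, 4) = 8
  sig3 = if0(src1=4 -> else branch sig1) = 8

After the edit, cleaning proceeds:
  sig1: stays stale; no demand reaches it after the flip.
  sig3: a read changed (src1 4->0) — executes, giving 9.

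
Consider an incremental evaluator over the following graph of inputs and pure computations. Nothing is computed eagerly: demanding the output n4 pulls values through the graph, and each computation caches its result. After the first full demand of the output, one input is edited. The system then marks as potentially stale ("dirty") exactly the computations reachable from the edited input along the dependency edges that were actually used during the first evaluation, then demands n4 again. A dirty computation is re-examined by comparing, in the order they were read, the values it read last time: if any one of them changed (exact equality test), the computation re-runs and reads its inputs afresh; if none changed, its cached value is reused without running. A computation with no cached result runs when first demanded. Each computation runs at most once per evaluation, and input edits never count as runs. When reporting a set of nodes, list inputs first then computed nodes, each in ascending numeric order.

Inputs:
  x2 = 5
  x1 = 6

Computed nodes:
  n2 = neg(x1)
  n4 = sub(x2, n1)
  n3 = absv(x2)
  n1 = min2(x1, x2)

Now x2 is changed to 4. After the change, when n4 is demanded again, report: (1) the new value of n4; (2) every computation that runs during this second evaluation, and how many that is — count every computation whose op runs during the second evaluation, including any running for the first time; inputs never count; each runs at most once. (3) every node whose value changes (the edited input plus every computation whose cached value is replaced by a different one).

n4 now evaluates to 0.
Run set: n1, n4 (2 run).
Changed values: x2, n1.

Initial pass — values computed on the first demand:
  n1 = min2(6, 5) = 5
  n4 = sub(5, 5) = 0

Second demand — change propagation:
  n1: re-runs because x2 5->4; new result 4.
  n4: re-runs because x2 5->4; n1 5->4; new result 0 (unchanged).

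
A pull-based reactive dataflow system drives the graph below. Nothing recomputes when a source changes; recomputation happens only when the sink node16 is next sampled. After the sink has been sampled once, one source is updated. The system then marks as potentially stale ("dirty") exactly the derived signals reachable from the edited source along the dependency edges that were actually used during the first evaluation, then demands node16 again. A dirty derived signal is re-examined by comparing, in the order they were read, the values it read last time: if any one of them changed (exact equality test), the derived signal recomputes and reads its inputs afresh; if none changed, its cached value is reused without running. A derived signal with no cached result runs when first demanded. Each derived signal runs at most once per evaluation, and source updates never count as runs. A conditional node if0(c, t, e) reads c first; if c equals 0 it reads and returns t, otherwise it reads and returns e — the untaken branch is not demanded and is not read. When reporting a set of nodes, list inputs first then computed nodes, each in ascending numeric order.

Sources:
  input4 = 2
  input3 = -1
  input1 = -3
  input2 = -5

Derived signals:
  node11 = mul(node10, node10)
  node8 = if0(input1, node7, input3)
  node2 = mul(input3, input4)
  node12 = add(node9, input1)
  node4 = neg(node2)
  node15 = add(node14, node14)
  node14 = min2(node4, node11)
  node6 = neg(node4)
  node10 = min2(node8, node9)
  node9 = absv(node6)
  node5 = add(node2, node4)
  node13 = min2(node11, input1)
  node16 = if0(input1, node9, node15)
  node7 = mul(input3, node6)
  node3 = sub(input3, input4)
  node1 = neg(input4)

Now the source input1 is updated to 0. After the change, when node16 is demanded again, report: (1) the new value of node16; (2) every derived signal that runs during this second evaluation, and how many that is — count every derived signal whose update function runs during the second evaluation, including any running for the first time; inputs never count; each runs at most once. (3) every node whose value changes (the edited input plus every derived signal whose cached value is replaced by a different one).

First evaluation (everything demanded from the output):
  node2 = mul(-1, 2) = -2
  node4 = neg(-2) = 2
  node6 = neg(2) = -2
  node8 = if0(input1=-3 -> else branch input3) = -1
  node9 = absv(-2) = 2
  node10 = min2(-1, 2) = -1
  node11 = mul(-1, -1) = 1
  node14 = min2(2, 1) = 1
  node15 = add(1, 1) = 2
  node16 = if0(input1=-3 -> else branch node15) = 2

Propagation after the edit:
  node8: marked dirty but never re-examined — demand shifted away from it.
  node10: marked dirty but never re-examined — demand shifted away from it.
  node11: marked dirty but never re-examined — demand shifted away from it.
  node14: marked dirty but never re-examined — demand shifted away from it.
  node15: marked dirty but never re-examined — demand shifted away from it.
  node16: runs — input1 -3->0; result 2 (same value as before).

Key observation: a condition flipped, so demand moved to the other branch — node8, node10, node11, node14, node15 are never re-examined.

New value of node16: 2.
Derived signals that run: node16 — 1 in total.
Values that change: input1.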